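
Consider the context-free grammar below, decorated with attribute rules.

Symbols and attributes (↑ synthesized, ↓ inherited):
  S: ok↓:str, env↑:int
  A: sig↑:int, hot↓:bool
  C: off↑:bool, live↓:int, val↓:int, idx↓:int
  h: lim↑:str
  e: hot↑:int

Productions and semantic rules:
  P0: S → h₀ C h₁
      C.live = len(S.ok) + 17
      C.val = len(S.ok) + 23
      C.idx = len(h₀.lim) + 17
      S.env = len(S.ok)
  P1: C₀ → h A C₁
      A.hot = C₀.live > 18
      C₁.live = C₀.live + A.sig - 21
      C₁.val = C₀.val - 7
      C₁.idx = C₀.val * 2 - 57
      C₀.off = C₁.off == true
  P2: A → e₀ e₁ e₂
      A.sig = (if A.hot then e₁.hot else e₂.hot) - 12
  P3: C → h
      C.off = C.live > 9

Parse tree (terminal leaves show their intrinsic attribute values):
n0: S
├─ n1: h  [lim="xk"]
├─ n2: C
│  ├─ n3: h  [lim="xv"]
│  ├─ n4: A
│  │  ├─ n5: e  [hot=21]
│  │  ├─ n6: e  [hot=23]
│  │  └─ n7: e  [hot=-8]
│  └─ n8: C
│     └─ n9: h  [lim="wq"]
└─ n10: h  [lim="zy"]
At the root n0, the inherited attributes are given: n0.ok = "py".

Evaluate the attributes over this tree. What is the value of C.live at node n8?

9

1. n0.ok = "py"  [given at root]
2. n1.lim = "xk"  [terminal]
3. n2.live = 19  [len(S.ok) + 17]
4. n2.val = 25  [len(S.ok) + 23]
5. n2.idx = 19  [len(h₀.lim) + 17]
6. n3.lim = "xv"  [terminal]
7. n4.hot = true  [C₀.live > 18]
8. n5.hot = 21  [terminal]
9. n6.hot = 23  [terminal]
10. n7.hot = -8  [terminal]
11. n4.sig = 11  [(if A.hot then e₁.hot else e₂.hot) - 12]
12. n8.live = 9  [C₀.live + A.sig - 21]
13. n8.val = 18  [C₀.val - 7]
14. n8.idx = -7  [C₀.val * 2 - 57]
15. n9.lim = "wq"  [terminal]
16. n8.off = false  [C.live > 9]
17. n2.off = false  [C₁.off == true]
18. n10.lim = "zy"  [terminal]
19. n0.env = 2  [len(S.ok)]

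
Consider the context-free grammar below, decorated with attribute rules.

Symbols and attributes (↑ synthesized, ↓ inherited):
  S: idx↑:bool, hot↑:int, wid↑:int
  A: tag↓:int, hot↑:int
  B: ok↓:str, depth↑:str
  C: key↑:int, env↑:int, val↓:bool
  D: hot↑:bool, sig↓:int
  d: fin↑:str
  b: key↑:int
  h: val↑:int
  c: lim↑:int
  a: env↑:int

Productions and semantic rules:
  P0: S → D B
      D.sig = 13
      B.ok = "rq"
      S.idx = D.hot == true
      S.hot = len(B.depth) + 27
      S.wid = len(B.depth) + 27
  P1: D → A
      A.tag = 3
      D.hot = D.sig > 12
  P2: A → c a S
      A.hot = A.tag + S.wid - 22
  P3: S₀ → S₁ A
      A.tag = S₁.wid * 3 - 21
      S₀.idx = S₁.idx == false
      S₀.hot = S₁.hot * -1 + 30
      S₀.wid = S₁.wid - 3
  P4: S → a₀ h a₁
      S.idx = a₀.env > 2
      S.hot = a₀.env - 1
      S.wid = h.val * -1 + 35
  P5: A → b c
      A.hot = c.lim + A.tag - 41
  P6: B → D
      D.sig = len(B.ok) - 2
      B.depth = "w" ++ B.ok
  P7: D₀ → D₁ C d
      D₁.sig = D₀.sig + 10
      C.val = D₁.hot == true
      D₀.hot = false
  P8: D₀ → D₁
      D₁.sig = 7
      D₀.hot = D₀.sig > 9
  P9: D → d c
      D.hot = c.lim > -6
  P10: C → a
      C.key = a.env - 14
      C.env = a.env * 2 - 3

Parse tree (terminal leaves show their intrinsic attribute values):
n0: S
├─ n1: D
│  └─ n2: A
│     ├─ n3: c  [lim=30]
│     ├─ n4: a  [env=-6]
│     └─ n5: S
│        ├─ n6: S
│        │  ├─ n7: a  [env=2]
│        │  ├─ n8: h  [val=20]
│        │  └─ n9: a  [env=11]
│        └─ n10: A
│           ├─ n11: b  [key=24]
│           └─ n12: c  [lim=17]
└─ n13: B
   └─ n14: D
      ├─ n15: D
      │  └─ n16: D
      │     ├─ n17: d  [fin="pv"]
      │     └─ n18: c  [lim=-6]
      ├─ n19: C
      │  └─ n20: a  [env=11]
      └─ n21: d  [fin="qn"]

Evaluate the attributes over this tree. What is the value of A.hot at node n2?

-7

1. n1.sig = 13  [13]
2. n2.tag = 3  [3]
3. n3.lim = 30  [terminal]
4. n4.env = -6  [terminal]
5. n7.env = 2  [terminal]
6. n8.val = 20  [terminal]
7. n9.env = 11  [terminal]
8. n6.idx = false  [a₀.env > 2]
9. n6.hot = 1  [a₀.env - 1]
10. n6.wid = 15  [h.val * -1 + 35]
11. n10.tag = 24  [S₁.wid * 3 - 21]
12. n11.key = 24  [terminal]
13. n12.lim = 17  [terminal]
14. n10.hot = 0  [c.lim + A.tag - 41]
15. n5.idx = true  [S₁.idx == false]
16. n5.hot = 29  [S₁.hot * -1 + 30]
17. n5.wid = 12  [S₁.wid - 3]
18. n2.hot = -7  [A.tag + S.wid - 22]
19. n1.hot = true  [D.sig > 12]
20. n13.ok = "rq"  ["rq"]
21. n14.sig = 0  [len(B.ok) - 2]
22. n15.sig = 10  [D₀.sig + 10]
23. n16.sig = 7  [7]
24. n17.fin = "pv"  [terminal]
25. n18.lim = -6  [terminal]
26. n16.hot = false  [c.lim > -6]
27. n15.hot = true  [D₀.sig > 9]
28. n19.val = true  [D₁.hot == true]
29. n20.env = 11  [terminal]
30. n19.key = -3  [a.env - 14]
31. n19.env = 19  [a.env * 2 - 3]
32. n21.fin = "qn"  [terminal]
33. n14.hot = false  [false]
34. n13.depth = "wrq"  ["w" ++ B.ok]
35. n0.idx = true  [D.hot == true]
36. n0.hot = 30  [len(B.depth) + 27]
37. n0.wid = 30  [len(B.depth) + 27]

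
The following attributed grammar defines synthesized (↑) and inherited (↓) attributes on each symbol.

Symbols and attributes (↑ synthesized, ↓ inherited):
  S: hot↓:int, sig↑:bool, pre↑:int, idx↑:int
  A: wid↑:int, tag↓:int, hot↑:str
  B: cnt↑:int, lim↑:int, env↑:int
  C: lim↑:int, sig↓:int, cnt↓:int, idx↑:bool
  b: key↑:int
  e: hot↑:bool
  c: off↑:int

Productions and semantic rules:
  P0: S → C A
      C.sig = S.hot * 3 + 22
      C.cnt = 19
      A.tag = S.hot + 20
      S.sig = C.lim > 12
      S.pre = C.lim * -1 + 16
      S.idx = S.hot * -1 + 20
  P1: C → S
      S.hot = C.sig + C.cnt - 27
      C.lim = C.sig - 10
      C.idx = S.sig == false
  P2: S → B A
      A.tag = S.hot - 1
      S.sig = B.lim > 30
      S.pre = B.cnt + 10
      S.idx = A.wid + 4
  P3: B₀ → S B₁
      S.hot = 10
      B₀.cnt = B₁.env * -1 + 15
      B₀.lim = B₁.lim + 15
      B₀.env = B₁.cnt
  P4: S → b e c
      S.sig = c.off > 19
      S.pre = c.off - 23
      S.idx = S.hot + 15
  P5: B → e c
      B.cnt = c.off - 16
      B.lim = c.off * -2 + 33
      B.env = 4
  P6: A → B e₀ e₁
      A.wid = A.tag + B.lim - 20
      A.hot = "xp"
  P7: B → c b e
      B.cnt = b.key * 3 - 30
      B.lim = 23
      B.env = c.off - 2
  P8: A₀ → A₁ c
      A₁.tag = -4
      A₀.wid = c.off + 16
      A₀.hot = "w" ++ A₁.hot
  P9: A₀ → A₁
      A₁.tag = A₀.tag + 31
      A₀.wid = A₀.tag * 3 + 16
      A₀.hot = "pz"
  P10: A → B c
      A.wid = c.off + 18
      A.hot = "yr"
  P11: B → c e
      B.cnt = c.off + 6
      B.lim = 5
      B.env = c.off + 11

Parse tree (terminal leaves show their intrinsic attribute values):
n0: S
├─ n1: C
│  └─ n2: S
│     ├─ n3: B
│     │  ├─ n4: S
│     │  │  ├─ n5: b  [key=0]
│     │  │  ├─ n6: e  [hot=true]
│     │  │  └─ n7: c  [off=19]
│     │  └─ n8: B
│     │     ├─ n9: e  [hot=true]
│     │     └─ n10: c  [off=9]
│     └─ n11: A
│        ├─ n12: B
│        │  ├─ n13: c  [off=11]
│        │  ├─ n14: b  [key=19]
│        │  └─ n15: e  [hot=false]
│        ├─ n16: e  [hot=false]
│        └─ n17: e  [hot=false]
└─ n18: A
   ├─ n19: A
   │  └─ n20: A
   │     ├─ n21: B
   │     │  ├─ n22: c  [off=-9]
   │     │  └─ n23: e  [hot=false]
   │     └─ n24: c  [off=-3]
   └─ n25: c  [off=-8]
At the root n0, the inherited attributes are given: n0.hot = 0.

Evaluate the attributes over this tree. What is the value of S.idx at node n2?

1. n0.hot = 0  [given at root]
2. n1.sig = 22  [S.hot * 3 + 22]
3. n1.cnt = 19  [19]
4. n2.hot = 14  [C.sig + C.cnt - 27]
5. n4.hot = 10  [10]
6. n5.key = 0  [terminal]
7. n6.hot = true  [terminal]
8. n7.off = 19  [terminal]
9. n4.sig = false  [c.off > 19]
10. n4.pre = -4  [c.off - 23]
11. n4.idx = 25  [S.hot + 15]
12. n9.hot = true  [terminal]
13. n10.off = 9  [terminal]
14. n8.cnt = -7  [c.off - 16]
15. n8.lim = 15  [c.off * -2 + 33]
16. n8.env = 4  [4]
17. n3.cnt = 11  [B₁.env * -1 + 15]
18. n3.lim = 30  [B₁.lim + 15]
19. n3.env = -7  [B₁.cnt]
20. n11.tag = 13  [S.hot - 1]
21. n13.off = 11  [terminal]
22. n14.key = 19  [terminal]
23. n15.hot = false  [terminal]
24. n12.cnt = 27  [b.key * 3 - 30]
25. n12.lim = 23  [23]
26. n12.env = 9  [c.off - 2]
27. n16.hot = false  [terminal]
28. n17.hot = false  [terminal]
29. n11.wid = 16  [A.tag + B.lim - 20]
30. n11.hot = "xp"  ["xp"]
31. n2.sig = false  [B.lim > 30]
32. n2.pre = 21  [B.cnt + 10]
33. n2.idx = 20  [A.wid + 4]
34. n1.lim = 12  [C.sig - 10]
35. n1.idx = true  [S.sig == false]
36. n18.tag = 20  [S.hot + 20]
37. n19.tag = -4  [-4]
38. n20.tag = 27  [A₀.tag + 31]
39. n22.off = -9  [terminal]
40. n23.hot = false  [terminal]
41. n21.cnt = -3  [c.off + 6]
42. n21.lim = 5  [5]
43. n21.env = 2  [c.off + 11]
44. n24.off = -3  [terminal]
45. n20.wid = 15  [c.off + 18]
46. n20.hot = "yr"  ["yr"]
47. n19.wid = 4  [A₀.tag * 3 + 16]
48. n19.hot = "pz"  ["pz"]
49. n25.off = -8  [terminal]
50. n18.wid = 8  [c.off + 16]
51. n18.hot = "wpz"  ["w" ++ A₁.hot]
52. n0.sig = false  [C.lim > 12]
53. n0.pre = 4  [C.lim * -1 + 16]
54. n0.idx = 20  [S.hot * -1 + 20]

20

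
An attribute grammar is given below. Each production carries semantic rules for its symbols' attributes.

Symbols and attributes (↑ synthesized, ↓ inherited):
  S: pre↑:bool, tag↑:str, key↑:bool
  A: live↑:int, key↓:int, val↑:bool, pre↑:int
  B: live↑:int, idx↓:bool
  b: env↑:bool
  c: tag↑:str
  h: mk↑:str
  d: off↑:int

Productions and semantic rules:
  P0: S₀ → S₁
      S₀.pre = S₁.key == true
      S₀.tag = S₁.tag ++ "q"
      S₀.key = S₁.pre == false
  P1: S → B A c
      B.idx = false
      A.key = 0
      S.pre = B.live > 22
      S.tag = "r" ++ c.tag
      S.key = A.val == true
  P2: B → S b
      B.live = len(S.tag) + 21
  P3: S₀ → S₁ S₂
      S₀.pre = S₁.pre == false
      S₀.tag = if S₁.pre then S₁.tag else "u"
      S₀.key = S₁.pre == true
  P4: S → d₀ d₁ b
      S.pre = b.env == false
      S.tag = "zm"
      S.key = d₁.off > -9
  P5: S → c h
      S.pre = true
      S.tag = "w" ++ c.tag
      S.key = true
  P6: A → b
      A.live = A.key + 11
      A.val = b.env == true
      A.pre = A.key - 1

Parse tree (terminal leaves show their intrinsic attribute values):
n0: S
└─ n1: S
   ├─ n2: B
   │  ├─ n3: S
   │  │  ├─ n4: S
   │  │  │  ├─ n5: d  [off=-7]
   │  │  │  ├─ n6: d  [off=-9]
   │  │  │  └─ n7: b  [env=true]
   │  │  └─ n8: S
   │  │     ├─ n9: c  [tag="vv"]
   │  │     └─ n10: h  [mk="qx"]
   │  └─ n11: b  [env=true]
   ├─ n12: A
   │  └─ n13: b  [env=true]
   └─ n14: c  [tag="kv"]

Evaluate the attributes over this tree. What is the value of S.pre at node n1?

1. n2.idx = false  [false]
2. n5.off = -7  [terminal]
3. n6.off = -9  [terminal]
4. n7.env = true  [terminal]
5. n4.pre = false  [b.env == false]
6. n4.tag = "zm"  ["zm"]
7. n4.key = false  [d₁.off > -9]
8. n9.tag = "vv"  [terminal]
9. n10.mk = "qx"  [terminal]
10. n8.pre = true  [true]
11. n8.tag = "wvv"  ["w" ++ c.tag]
12. n8.key = true  [true]
13. n3.pre = true  [S₁.pre == false]
14. n3.tag = "u"  [if S₁.pre then S₁.tag else "u"]
15. n3.key = false  [S₁.pre == true]
16. n11.env = true  [terminal]
17. n2.live = 22  [len(S.tag) + 21]
18. n12.key = 0  [0]
19. n13.env = true  [terminal]
20. n12.live = 11  [A.key + 11]
21. n12.val = true  [b.env == true]
22. n12.pre = -1  [A.key - 1]
23. n14.tag = "kv"  [terminal]
24. n1.pre = false  [B.live > 22]
25. n1.tag = "rkv"  ["r" ++ c.tag]
26. n1.key = true  [A.val == true]
27. n0.pre = true  [S₁.key == true]
28. n0.tag = "rkvq"  [S₁.tag ++ "q"]
29. n0.key = true  [S₁.pre == false]

false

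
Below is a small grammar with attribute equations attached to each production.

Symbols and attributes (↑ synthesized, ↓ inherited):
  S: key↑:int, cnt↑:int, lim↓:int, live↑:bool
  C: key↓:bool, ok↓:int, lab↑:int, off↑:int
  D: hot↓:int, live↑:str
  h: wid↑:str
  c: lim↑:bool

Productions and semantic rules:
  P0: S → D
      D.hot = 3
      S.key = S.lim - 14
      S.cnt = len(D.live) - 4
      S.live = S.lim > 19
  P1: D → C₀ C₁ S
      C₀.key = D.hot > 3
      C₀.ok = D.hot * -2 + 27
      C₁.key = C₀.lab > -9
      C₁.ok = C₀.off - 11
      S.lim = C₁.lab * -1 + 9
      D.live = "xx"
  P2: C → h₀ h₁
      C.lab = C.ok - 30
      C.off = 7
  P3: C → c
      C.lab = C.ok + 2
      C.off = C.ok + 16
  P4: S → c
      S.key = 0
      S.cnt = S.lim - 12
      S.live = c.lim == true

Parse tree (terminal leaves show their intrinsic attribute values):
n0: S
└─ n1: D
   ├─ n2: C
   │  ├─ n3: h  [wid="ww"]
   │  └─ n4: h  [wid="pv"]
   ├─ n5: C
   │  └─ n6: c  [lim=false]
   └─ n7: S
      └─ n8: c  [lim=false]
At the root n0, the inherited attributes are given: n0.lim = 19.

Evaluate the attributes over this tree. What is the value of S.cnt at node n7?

1. n0.lim = 19  [given at root]
2. n1.hot = 3  [3]
3. n2.key = false  [D.hot > 3]
4. n2.ok = 21  [D.hot * -2 + 27]
5. n3.wid = "ww"  [terminal]
6. n4.wid = "pv"  [terminal]
7. n2.lab = -9  [C.ok - 30]
8. n2.off = 7  [7]
9. n5.key = false  [C₀.lab > -9]
10. n5.ok = -4  [C₀.off - 11]
11. n6.lim = false  [terminal]
12. n5.lab = -2  [C.ok + 2]
13. n5.off = 12  [C.ok + 16]
14. n7.lim = 11  [C₁.lab * -1 + 9]
15. n8.lim = false  [terminal]
16. n7.key = 0  [0]
17. n7.cnt = -1  [S.lim - 12]
18. n7.live = false  [c.lim == true]
19. n1.live = "xx"  ["xx"]
20. n0.key = 5  [S.lim - 14]
21. n0.cnt = -2  [len(D.live) - 4]
22. n0.live = false  [S.lim > 19]

-1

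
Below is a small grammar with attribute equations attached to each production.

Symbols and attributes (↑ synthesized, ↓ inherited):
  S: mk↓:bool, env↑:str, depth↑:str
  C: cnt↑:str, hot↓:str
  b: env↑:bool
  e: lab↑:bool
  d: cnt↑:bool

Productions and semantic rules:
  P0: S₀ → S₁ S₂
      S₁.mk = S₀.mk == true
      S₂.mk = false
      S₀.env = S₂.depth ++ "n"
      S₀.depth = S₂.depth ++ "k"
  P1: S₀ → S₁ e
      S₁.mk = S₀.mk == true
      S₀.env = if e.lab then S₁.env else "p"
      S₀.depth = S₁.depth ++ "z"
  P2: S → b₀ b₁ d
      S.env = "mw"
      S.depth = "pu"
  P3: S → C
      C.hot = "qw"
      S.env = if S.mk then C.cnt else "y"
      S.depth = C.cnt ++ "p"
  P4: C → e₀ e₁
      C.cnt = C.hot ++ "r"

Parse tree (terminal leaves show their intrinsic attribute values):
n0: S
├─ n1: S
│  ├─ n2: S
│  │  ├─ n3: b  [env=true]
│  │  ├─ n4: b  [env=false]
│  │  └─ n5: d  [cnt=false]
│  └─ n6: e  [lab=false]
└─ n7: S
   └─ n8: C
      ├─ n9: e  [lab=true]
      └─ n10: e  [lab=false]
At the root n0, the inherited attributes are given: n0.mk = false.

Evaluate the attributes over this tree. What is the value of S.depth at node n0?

1. n0.mk = false  [given at root]
2. n1.mk = false  [S₀.mk == true]
3. n2.mk = false  [S₀.mk == true]
4. n3.env = true  [terminal]
5. n4.env = false  [terminal]
6. n5.cnt = false  [terminal]
7. n2.env = "mw"  ["mw"]
8. n2.depth = "pu"  ["pu"]
9. n6.lab = false  [terminal]
10. n1.env = "p"  [if e.lab then S₁.env else "p"]
11. n1.depth = "puz"  [S₁.depth ++ "z"]
12. n7.mk = false  [false]
13. n8.hot = "qw"  ["qw"]
14. n9.lab = true  [terminal]
15. n10.lab = false  [terminal]
16. n8.cnt = "qwr"  [C.hot ++ "r"]
17. n7.env = "y"  [if S.mk then C.cnt else "y"]
18. n7.depth = "qwrp"  [C.cnt ++ "p"]
19. n0.env = "qwrpn"  [S₂.depth ++ "n"]
20. n0.depth = "qwrpk"  [S₂.depth ++ "k"]

"qwrpk"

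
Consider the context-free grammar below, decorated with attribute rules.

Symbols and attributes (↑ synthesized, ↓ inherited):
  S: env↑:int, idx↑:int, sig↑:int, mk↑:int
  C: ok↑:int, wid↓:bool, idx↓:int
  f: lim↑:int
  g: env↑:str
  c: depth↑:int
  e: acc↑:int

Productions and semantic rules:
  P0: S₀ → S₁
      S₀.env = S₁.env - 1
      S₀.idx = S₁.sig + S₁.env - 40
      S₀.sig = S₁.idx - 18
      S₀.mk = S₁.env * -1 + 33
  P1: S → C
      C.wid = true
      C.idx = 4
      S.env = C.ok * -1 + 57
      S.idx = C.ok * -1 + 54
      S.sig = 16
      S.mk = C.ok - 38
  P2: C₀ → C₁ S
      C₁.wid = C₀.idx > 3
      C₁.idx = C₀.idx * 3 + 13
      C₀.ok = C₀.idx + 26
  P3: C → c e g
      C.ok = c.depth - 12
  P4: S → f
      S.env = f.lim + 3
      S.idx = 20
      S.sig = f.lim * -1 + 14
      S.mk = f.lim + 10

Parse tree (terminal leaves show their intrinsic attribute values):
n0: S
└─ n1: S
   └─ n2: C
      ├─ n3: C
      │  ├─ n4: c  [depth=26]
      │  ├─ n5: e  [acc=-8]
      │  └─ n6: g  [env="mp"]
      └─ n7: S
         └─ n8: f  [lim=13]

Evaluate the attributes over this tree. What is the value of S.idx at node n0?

3

1. n2.wid = true  [true]
2. n2.idx = 4  [4]
3. n3.wid = true  [C₀.idx > 3]
4. n3.idx = 25  [C₀.idx * 3 + 13]
5. n4.depth = 26  [terminal]
6. n5.acc = -8  [terminal]
7. n6.env = "mp"  [terminal]
8. n3.ok = 14  [c.depth - 12]
9. n8.lim = 13  [terminal]
10. n7.env = 16  [f.lim + 3]
11. n7.idx = 20  [20]
12. n7.sig = 1  [f.lim * -1 + 14]
13. n7.mk = 23  [f.lim + 10]
14. n2.ok = 30  [C₀.idx + 26]
15. n1.env = 27  [C.ok * -1 + 57]
16. n1.idx = 24  [C.ok * -1 + 54]
17. n1.sig = 16  [16]
18. n1.mk = -8  [C.ok - 38]
19. n0.env = 26  [S₁.env - 1]
20. n0.idx = 3  [S₁.sig + S₁.env - 40]
21. n0.sig = 6  [S₁.idx - 18]
22. n0.mk = 6  [S₁.env * -1 + 33]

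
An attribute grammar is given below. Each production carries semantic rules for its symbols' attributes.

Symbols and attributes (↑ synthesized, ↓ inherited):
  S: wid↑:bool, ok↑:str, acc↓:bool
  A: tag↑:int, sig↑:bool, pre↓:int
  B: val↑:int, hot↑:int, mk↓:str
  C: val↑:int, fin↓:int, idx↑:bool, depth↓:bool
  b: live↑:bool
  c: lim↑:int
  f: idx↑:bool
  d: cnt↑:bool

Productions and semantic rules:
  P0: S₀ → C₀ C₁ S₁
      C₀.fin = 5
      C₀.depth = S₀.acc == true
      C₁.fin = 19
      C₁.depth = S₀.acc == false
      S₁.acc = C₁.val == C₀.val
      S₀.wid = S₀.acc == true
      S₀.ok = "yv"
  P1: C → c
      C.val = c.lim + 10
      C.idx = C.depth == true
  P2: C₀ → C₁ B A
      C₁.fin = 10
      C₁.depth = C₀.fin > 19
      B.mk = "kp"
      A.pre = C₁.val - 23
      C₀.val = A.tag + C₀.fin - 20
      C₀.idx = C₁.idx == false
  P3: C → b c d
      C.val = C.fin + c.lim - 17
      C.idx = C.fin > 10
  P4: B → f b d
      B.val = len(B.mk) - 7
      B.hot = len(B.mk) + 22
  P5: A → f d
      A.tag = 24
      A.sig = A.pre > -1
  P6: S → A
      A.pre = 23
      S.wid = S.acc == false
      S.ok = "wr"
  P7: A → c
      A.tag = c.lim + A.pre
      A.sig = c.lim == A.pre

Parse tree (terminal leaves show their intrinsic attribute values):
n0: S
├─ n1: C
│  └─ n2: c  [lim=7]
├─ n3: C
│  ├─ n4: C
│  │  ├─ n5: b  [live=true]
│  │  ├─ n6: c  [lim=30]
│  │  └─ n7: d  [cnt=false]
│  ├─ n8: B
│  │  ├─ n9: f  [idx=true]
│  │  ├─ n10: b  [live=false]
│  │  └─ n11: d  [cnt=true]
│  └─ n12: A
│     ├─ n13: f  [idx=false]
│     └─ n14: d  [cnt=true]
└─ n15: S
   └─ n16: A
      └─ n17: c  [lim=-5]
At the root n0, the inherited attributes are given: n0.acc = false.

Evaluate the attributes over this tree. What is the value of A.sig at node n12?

1. n0.acc = false  [given at root]
2. n1.fin = 5  [5]
3. n1.depth = false  [S₀.acc == true]
4. n2.lim = 7  [terminal]
5. n1.val = 17  [c.lim + 10]
6. n1.idx = false  [C.depth == true]
7. n3.fin = 19  [19]
8. n3.depth = true  [S₀.acc == false]
9. n4.fin = 10  [10]
10. n4.depth = false  [C₀.fin > 19]
11. n5.live = true  [terminal]
12. n6.lim = 30  [terminal]
13. n7.cnt = false  [terminal]
14. n4.val = 23  [C.fin + c.lim - 17]
15. n4.idx = false  [C.fin > 10]
16. n8.mk = "kp"  ["kp"]
17. n9.idx = true  [terminal]
18. n10.live = false  [terminal]
19. n11.cnt = true  [terminal]
20. n8.val = -5  [len(B.mk) - 7]
21. n8.hot = 24  [len(B.mk) + 22]
22. n12.pre = 0  [C₁.val - 23]
23. n13.idx = false  [terminal]
24. n14.cnt = true  [terminal]
25. n12.tag = 24  [24]
26. n12.sig = true  [A.pre > -1]
27. n3.val = 23  [A.tag + C₀.fin - 20]
28. n3.idx = true  [C₁.idx == false]
29. n15.acc = false  [C₁.val == C₀.val]
30. n16.pre = 23  [23]
31. n17.lim = -5  [terminal]
32. n16.tag = 18  [c.lim + A.pre]
33. n16.sig = false  [c.lim == A.pre]
34. n15.wid = true  [S.acc == false]
35. n15.ok = "wr"  ["wr"]
36. n0.wid = false  [S₀.acc == true]
37. n0.ok = "yv"  ["yv"]

true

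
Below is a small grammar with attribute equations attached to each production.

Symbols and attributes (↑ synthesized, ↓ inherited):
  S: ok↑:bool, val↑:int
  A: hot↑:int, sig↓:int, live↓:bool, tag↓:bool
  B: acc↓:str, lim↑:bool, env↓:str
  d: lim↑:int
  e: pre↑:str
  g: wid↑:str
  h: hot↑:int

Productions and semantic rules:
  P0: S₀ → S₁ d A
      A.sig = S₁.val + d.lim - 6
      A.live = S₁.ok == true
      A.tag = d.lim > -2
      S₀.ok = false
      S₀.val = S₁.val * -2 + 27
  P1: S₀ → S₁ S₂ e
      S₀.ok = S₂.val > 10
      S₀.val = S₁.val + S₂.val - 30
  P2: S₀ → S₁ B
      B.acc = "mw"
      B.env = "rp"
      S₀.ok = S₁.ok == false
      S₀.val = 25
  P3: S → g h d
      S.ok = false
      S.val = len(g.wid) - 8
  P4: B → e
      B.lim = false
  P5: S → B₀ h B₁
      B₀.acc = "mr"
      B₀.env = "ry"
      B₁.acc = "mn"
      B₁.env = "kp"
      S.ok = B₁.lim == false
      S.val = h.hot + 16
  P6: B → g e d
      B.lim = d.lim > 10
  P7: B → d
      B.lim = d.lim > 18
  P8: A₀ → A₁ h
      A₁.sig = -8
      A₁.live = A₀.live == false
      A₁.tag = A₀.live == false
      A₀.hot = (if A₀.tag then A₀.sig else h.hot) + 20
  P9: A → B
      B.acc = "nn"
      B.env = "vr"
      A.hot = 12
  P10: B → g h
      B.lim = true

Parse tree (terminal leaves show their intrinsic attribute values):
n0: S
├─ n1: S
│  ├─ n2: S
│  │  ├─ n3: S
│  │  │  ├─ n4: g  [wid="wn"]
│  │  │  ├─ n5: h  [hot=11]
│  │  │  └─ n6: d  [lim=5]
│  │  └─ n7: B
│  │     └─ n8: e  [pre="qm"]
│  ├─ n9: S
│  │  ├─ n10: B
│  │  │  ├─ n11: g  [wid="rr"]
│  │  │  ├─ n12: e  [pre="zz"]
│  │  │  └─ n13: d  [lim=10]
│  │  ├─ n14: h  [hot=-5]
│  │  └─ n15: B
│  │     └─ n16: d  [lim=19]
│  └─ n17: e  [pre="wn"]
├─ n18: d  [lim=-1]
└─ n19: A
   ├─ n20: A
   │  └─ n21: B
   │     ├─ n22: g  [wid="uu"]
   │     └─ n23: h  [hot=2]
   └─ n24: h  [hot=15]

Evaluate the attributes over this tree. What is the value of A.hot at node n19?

1. n4.wid = "wn"  [terminal]
2. n5.hot = 11  [terminal]
3. n6.lim = 5  [terminal]
4. n3.ok = false  [false]
5. n3.val = -6  [len(g.wid) - 8]
6. n7.acc = "mw"  ["mw"]
7. n7.env = "rp"  ["rp"]
8. n8.pre = "qm"  [terminal]
9. n7.lim = false  [false]
10. n2.ok = true  [S₁.ok == false]
11. n2.val = 25  [25]
12. n10.acc = "mr"  ["mr"]
13. n10.env = "ry"  ["ry"]
14. n11.wid = "rr"  [terminal]
15. n12.pre = "zz"  [terminal]
16. n13.lim = 10  [terminal]
17. n10.lim = false  [d.lim > 10]
18. n14.hot = -5  [terminal]
19. n15.acc = "mn"  ["mn"]
20. n15.env = "kp"  ["kp"]
21. n16.lim = 19  [terminal]
22. n15.lim = true  [d.lim > 18]
23. n9.ok = false  [B₁.lim == false]
24. n9.val = 11  [h.hot + 16]
25. n17.pre = "wn"  [terminal]
26. n1.ok = true  [S₂.val > 10]
27. n1.val = 6  [S₁.val + S₂.val - 30]
28. n18.lim = -1  [terminal]
29. n19.sig = -1  [S₁.val + d.lim - 6]
30. n19.live = true  [S₁.ok == true]
31. n19.tag = true  [d.lim > -2]
32. n20.sig = -8  [-8]
33. n20.live = false  [A₀.live == false]
34. n20.tag = false  [A₀.live == false]
35. n21.acc = "nn"  ["nn"]
36. n21.env = "vr"  ["vr"]
37. n22.wid = "uu"  [terminal]
38. n23.hot = 2  [terminal]
39. n21.lim = true  [true]
40. n20.hot = 12  [12]
41. n24.hot = 15  [terminal]
42. n19.hot = 19  [(if A₀.tag then A₀.sig else h.hot) + 20]
43. n0.ok = false  [false]
44. n0.val = 15  [S₁.val * -2 + 27]

19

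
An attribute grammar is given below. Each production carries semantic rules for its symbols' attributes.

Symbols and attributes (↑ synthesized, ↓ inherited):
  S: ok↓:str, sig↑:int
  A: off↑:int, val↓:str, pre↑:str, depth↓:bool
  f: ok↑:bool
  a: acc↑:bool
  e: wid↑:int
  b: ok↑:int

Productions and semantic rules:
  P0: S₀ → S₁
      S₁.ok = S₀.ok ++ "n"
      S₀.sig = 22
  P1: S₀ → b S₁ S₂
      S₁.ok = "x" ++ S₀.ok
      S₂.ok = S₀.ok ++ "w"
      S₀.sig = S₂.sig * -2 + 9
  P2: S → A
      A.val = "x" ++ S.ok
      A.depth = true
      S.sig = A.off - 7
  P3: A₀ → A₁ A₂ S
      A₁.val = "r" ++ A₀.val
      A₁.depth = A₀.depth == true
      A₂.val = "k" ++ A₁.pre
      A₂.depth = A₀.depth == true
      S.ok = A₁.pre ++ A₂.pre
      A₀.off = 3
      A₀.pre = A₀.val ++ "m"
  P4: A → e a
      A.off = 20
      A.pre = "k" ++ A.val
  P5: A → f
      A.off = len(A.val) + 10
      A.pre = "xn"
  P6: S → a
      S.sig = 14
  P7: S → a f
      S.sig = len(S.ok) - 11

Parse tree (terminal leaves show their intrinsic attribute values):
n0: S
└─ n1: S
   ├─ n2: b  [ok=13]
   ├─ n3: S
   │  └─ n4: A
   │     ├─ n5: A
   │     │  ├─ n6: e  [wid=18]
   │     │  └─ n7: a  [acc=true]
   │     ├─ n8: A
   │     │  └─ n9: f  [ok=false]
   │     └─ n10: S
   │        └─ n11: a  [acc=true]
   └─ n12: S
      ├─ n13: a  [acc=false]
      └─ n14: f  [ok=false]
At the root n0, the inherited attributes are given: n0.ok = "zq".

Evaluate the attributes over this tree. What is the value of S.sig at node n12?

-7

1. n0.ok = "zq"  [given at root]
2. n1.ok = "zqn"  [S₀.ok ++ "n"]
3. n2.ok = 13  [terminal]
4. n3.ok = "xzqn"  ["x" ++ S₀.ok]
5. n4.val = "xxzqn"  ["x" ++ S.ok]
6. n4.depth = true  [true]
7. n5.val = "rxxzqn"  ["r" ++ A₀.val]
8. n5.depth = true  [A₀.depth == true]
9. n6.wid = 18  [terminal]
10. n7.acc = true  [terminal]
11. n5.off = 20  [20]
12. n5.pre = "krxxzqn"  ["k" ++ A.val]
13. n8.val = "kkrxxzqn"  ["k" ++ A₁.pre]
14. n8.depth = true  [A₀.depth == true]
15. n9.ok = false  [terminal]
16. n8.off = 18  [len(A.val) + 10]
17. n8.pre = "xn"  ["xn"]
18. n10.ok = "krxxzqnxn"  [A₁.pre ++ A₂.pre]
19. n11.acc = true  [terminal]
20. n10.sig = 14  [14]
21. n4.off = 3  [3]
22. n4.pre = "xxzqnm"  [A₀.val ++ "m"]
23. n3.sig = -4  [A.off - 7]
24. n12.ok = "zqnw"  [S₀.ok ++ "w"]
25. n13.acc = false  [terminal]
26. n14.ok = false  [terminal]
27. n12.sig = -7  [len(S.ok) - 11]
28. n1.sig = 23  [S₂.sig * -2 + 9]
29. n0.sig = 22  [22]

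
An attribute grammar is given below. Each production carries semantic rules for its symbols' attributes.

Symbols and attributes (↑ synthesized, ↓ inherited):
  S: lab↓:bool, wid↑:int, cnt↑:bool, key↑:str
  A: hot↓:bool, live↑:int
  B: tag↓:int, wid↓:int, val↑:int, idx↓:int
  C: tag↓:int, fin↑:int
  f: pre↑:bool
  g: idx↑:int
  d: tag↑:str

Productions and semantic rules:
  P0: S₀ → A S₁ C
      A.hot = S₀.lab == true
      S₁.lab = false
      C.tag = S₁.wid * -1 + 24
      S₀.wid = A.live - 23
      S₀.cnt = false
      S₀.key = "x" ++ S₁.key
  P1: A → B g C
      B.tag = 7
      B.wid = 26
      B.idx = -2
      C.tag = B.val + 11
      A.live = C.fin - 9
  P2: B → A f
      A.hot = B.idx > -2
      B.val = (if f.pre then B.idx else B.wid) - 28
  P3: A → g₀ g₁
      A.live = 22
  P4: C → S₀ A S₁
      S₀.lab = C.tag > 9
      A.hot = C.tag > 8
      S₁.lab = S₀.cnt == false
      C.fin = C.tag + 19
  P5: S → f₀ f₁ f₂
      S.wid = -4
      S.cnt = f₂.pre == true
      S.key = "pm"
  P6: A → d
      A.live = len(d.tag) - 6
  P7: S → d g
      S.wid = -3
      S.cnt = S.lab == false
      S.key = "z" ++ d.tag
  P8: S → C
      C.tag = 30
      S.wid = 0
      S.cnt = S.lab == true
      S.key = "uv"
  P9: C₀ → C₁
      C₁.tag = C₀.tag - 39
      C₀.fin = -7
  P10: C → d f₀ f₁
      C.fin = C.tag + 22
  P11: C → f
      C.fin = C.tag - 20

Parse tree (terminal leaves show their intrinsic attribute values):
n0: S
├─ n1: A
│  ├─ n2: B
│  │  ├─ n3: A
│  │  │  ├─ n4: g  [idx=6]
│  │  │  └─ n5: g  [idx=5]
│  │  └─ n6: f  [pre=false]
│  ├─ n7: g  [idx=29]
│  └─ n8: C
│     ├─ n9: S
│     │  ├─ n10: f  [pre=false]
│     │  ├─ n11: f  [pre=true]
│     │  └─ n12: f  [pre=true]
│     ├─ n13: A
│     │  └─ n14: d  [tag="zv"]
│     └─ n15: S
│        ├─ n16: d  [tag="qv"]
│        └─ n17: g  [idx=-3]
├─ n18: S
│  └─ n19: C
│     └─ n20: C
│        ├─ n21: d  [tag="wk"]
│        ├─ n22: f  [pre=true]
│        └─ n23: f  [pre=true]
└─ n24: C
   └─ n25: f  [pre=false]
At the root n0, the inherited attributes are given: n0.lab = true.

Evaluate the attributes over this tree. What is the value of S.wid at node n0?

-4

1. n0.lab = true  [given at root]
2. n1.hot = true  [S₀.lab == true]
3. n2.tag = 7  [7]
4. n2.wid = 26  [26]
5. n2.idx = -2  [-2]
6. n3.hot = false  [B.idx > -2]
7. n4.idx = 6  [terminal]
8. n5.idx = 5  [terminal]
9. n3.live = 22  [22]
10. n6.pre = false  [terminal]
11. n2.val = -2  [(if f.pre then B.idx else B.wid) - 28]
12. n7.idx = 29  [terminal]
13. n8.tag = 9  [B.val + 11]
14. n9.lab = false  [C.tag > 9]
15. n10.pre = false  [terminal]
16. n11.pre = true  [terminal]
17. n12.pre = true  [terminal]
18. n9.wid = -4  [-4]
19. n9.cnt = true  [f₂.pre == true]
20. n9.key = "pm"  ["pm"]
21. n13.hot = true  [C.tag > 8]
22. n14.tag = "zv"  [terminal]
23. n13.live = -4  [len(d.tag) - 6]
24. n15.lab = false  [S₀.cnt == false]
25. n16.tag = "qv"  [terminal]
26. n17.idx = -3  [terminal]
27. n15.wid = -3  [-3]
28. n15.cnt = true  [S.lab == false]
29. n15.key = "zqv"  ["z" ++ d.tag]
30. n8.fin = 28  [C.tag + 19]
31. n1.live = 19  [C.fin - 9]
32. n18.lab = false  [false]
33. n19.tag = 30  [30]
34. n20.tag = -9  [C₀.tag - 39]
35. n21.tag = "wk"  [terminal]
36. n22.pre = true  [terminal]
37. n23.pre = true  [terminal]
38. n20.fin = 13  [C.tag + 22]
39. n19.fin = -7  [-7]
40. n18.wid = 0  [0]
41. n18.cnt = false  [S.lab == true]
42. n18.key = "uv"  ["uv"]
43. n24.tag = 24  [S₁.wid * -1 + 24]
44. n25.pre = false  [terminal]
45. n24.fin = 4  [C.tag - 20]
46. n0.wid = -4  [A.live - 23]
47. n0.cnt = false  [false]
48. n0.key = "xuv"  ["x" ++ S₁.key]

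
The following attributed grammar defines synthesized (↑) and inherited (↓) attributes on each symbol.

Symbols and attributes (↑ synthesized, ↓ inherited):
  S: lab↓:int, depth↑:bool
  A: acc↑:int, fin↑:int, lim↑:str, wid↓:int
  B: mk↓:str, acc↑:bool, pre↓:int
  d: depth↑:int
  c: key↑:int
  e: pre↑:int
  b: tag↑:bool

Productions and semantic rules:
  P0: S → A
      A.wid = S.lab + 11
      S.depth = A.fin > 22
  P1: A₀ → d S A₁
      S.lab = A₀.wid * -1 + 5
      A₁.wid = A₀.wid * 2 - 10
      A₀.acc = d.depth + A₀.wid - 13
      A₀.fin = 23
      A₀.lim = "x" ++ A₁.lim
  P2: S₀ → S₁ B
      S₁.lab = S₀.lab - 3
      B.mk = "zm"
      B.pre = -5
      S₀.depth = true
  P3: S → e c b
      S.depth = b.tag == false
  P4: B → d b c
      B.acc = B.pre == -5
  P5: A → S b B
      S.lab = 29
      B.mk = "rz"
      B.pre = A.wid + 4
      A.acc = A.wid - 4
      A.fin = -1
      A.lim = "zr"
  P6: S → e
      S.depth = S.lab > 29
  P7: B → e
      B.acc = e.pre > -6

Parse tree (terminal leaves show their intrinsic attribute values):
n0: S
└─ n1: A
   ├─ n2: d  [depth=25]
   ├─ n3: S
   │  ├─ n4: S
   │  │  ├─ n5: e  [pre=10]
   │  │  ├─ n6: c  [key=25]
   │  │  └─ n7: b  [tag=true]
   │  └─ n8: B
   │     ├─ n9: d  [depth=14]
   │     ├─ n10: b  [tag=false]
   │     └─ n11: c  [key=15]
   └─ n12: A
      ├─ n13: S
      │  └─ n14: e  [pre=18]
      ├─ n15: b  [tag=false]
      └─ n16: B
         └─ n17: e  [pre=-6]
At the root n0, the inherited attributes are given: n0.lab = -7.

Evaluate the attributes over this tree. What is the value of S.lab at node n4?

-2

1. n0.lab = -7  [given at root]
2. n1.wid = 4  [S.lab + 11]
3. n2.depth = 25  [terminal]
4. n3.lab = 1  [A₀.wid * -1 + 5]
5. n4.lab = -2  [S₀.lab - 3]
6. n5.pre = 10  [terminal]
7. n6.key = 25  [terminal]
8. n7.tag = true  [terminal]
9. n4.depth = false  [b.tag == false]
10. n8.mk = "zm"  ["zm"]
11. n8.pre = -5  [-5]
12. n9.depth = 14  [terminal]
13. n10.tag = false  [terminal]
14. n11.key = 15  [terminal]
15. n8.acc = true  [B.pre == -5]
16. n3.depth = true  [true]
17. n12.wid = -2  [A₀.wid * 2 - 10]
18. n13.lab = 29  [29]
19. n14.pre = 18  [terminal]
20. n13.depth = false  [S.lab > 29]
21. n15.tag = false  [terminal]
22. n16.mk = "rz"  ["rz"]
23. n16.pre = 2  [A.wid + 4]
24. n17.pre = -6  [terminal]
25. n16.acc = false  [e.pre > -6]
26. n12.acc = -6  [A.wid - 4]
27. n12.fin = -1  [-1]
28. n12.lim = "zr"  ["zr"]
29. n1.acc = 16  [d.depth + A₀.wid - 13]
30. n1.fin = 23  [23]
31. n1.lim = "xzr"  ["x" ++ A₁.lim]
32. n0.depth = true  [A.fin > 22]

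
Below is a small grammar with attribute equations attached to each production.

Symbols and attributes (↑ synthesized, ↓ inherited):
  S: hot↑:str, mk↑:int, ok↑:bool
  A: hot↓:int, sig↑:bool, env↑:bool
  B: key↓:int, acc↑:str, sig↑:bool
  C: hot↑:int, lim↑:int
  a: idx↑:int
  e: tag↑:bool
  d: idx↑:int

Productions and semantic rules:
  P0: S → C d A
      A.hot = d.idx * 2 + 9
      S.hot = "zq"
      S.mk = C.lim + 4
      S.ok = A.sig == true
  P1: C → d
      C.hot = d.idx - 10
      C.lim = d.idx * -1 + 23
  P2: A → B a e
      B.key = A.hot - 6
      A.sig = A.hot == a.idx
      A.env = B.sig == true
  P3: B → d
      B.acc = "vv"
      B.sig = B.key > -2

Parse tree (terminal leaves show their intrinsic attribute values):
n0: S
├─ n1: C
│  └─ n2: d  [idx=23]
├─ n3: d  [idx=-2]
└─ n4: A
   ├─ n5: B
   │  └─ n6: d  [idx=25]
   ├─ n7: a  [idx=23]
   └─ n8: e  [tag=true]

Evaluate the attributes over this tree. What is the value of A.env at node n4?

1. n2.idx = 23  [terminal]
2. n1.hot = 13  [d.idx - 10]
3. n1.lim = 0  [d.idx * -1 + 23]
4. n3.idx = -2  [terminal]
5. n4.hot = 5  [d.idx * 2 + 9]
6. n5.key = -1  [A.hot - 6]
7. n6.idx = 25  [terminal]
8. n5.acc = "vv"  ["vv"]
9. n5.sig = true  [B.key > -2]
10. n7.idx = 23  [terminal]
11. n8.tag = true  [terminal]
12. n4.sig = false  [A.hot == a.idx]
13. n4.env = true  [B.sig == true]
14. n0.hot = "zq"  ["zq"]
15. n0.mk = 4  [C.lim + 4]
16. n0.ok = false  [A.sig == true]

true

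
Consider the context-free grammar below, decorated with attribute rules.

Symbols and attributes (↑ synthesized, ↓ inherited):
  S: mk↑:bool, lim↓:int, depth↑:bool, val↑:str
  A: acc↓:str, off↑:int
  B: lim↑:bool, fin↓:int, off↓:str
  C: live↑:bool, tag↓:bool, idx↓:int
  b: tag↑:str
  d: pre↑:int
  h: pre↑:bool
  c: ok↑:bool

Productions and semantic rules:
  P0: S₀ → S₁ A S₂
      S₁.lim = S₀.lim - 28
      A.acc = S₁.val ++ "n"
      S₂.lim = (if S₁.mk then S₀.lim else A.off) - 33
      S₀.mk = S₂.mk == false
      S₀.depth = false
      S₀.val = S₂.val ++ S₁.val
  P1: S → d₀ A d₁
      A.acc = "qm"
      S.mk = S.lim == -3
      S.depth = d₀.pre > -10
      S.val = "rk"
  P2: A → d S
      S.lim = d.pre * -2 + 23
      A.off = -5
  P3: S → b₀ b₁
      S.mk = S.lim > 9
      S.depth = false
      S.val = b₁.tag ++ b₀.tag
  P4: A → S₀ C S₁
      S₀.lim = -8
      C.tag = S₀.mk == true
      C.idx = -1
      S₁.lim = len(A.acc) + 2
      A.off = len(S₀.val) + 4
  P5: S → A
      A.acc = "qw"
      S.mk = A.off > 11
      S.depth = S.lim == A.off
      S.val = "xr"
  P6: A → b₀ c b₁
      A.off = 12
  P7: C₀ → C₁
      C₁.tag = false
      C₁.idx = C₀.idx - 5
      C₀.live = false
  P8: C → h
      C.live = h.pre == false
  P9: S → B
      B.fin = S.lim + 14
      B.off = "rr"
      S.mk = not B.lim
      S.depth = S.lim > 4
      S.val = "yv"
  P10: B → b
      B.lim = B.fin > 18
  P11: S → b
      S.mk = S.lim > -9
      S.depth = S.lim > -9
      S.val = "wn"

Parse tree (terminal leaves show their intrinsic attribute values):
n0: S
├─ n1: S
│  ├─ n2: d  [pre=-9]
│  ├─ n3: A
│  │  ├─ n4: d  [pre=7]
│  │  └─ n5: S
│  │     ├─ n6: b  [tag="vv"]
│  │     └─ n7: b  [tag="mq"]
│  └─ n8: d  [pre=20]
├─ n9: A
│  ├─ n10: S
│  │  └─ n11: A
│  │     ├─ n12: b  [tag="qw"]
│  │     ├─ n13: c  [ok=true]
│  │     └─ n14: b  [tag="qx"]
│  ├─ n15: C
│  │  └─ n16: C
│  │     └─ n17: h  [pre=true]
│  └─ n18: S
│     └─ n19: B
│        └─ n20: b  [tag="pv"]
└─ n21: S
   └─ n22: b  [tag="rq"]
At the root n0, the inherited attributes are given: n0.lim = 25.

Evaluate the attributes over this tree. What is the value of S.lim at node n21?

1. n0.lim = 25  [given at root]
2. n1.lim = -3  [S₀.lim - 28]
3. n2.pre = -9  [terminal]
4. n3.acc = "qm"  ["qm"]
5. n4.pre = 7  [terminal]
6. n5.lim = 9  [d.pre * -2 + 23]
7. n6.tag = "vv"  [terminal]
8. n7.tag = "mq"  [terminal]
9. n5.mk = false  [S.lim > 9]
10. n5.depth = false  [false]
11. n5.val = "mqvv"  [b₁.tag ++ b₀.tag]
12. n3.off = -5  [-5]
13. n8.pre = 20  [terminal]
14. n1.mk = true  [S.lim == -3]
15. n1.depth = true  [d₀.pre > -10]
16. n1.val = "rk"  ["rk"]
17. n9.acc = "rkn"  [S₁.val ++ "n"]
18. n10.lim = -8  [-8]
19. n11.acc = "qw"  ["qw"]
20. n12.tag = "qw"  [terminal]
21. n13.ok = true  [terminal]
22. n14.tag = "qx"  [terminal]
23. n11.off = 12  [12]
24. n10.mk = true  [A.off > 11]
25. n10.depth = false  [S.lim == A.off]
26. n10.val = "xr"  ["xr"]
27. n15.tag = true  [S₀.mk == true]
28. n15.idx = -1  [-1]
29. n16.tag = false  [false]
30. n16.idx = -6  [C₀.idx - 5]
31. n17.pre = true  [terminal]
32. n16.live = false  [h.pre == false]
33. n15.live = false  [false]
34. n18.lim = 5  [len(A.acc) + 2]
35. n19.fin = 19  [S.lim + 14]
36. n19.off = "rr"  ["rr"]
37. n20.tag = "pv"  [terminal]
38. n19.lim = true  [B.fin > 18]
39. n18.mk = false  [not B.lim]
40. n18.depth = true  [S.lim > 4]
41. n18.val = "yv"  ["yv"]
42. n9.off = 6  [len(S₀.val) + 4]
43. n21.lim = -8  [(if S₁.mk then S₀.lim else A.off) - 33]
44. n22.tag = "rq"  [terminal]
45. n21.mk = true  [S.lim > -9]
46. n21.depth = true  [S.lim > -9]
47. n21.val = "wn"  ["wn"]
48. n0.mk = false  [S₂.mk == false]
49. n0.depth = false  [false]
50. n0.val = "wnrk"  [S₂.val ++ S₁.val]

-8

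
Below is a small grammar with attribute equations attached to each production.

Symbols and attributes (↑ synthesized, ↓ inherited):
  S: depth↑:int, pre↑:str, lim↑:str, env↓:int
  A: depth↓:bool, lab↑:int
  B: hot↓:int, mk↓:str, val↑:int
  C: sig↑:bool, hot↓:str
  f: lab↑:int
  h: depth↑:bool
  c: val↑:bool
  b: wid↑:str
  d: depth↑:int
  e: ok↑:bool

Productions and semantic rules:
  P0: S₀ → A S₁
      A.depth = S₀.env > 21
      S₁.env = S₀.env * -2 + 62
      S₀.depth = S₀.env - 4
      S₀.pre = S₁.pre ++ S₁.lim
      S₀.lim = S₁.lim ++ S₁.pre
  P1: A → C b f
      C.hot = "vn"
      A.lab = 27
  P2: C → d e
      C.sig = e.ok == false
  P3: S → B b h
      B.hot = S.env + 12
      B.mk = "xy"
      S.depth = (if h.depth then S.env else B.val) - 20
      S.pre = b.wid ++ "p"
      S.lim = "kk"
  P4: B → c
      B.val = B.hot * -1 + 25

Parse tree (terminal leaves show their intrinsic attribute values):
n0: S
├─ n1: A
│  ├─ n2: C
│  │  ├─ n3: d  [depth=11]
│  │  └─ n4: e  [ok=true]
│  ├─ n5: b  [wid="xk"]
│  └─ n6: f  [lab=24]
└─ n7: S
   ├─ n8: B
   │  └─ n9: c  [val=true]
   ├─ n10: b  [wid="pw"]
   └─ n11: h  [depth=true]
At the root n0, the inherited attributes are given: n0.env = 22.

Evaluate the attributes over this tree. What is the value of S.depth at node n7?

1. n0.env = 22  [given at root]
2. n1.depth = true  [S₀.env > 21]
3. n2.hot = "vn"  ["vn"]
4. n3.depth = 11  [terminal]
5. n4.ok = true  [terminal]
6. n2.sig = false  [e.ok == false]
7. n5.wid = "xk"  [terminal]
8. n6.lab = 24  [terminal]
9. n1.lab = 27  [27]
10. n7.env = 18  [S₀.env * -2 + 62]
11. n8.hot = 30  [S.env + 12]
12. n8.mk = "xy"  ["xy"]
13. n9.val = true  [terminal]
14. n8.val = -5  [B.hot * -1 + 25]
15. n10.wid = "pw"  [terminal]
16. n11.depth = true  [terminal]
17. n7.depth = -2  [(if h.depth then S.env else B.val) - 20]
18. n7.pre = "pwp"  [b.wid ++ "p"]
19. n7.lim = "kk"  ["kk"]
20. n0.depth = 18  [S₀.env - 4]
21. n0.pre = "pwpkk"  [S₁.pre ++ S₁.lim]
22. n0.lim = "kkpwp"  [S₁.lim ++ S₁.pre]

-2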